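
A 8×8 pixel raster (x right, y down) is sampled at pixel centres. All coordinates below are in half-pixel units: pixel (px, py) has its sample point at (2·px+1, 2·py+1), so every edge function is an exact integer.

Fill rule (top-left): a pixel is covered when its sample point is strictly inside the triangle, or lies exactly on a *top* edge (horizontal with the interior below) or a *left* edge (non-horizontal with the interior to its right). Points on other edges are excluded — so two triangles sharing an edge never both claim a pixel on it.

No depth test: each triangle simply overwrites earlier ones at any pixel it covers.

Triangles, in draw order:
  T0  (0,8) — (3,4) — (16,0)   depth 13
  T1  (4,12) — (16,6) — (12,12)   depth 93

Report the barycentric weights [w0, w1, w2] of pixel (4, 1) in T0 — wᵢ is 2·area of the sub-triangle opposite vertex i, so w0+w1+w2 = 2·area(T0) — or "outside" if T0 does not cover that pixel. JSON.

T0:
  2·area = 40
  edge (0, 8)→(3, 4): d=(3,-4) top-left  bias=+0
  edge (3, 4)→(16, 0): d=(13,-4) top-left  bias=+0
  edge (16, 0)→(0, 8): d=(-16,8) right/bottom  bias=-1
    (6,0)@(13, 1): e=[31,1,8] → #
    (7,0)@(15, 1): e=[39,9,-8] → ·
    (3,1)@(7, 3): e=[13,3,24] → #
    (4,1)@(9, 3): e=[21,11,8] → #
    (5,1)@(11, 3): e=[29,19,-8] → ·
    (6,1)@(13, 3): e=[37,27,-24] → ·
    (1,2)@(3, 5): e=[3,13,24] → #
    (2,2)@(5, 5): e=[11,21,8] → #
    (3,2)@(7, 5): e=[19,29,-8] → ·
    (4,2)@(9, 5): e=[27,37,-24] → ·
    (0,3)@(1, 7): e=[1,31,8] → #
    (1,3)@(3, 7): e=[9,39,-8] → ·
  covered (6 px):
    · · · · · · # ·
    · · · # # · · ·
    · # # · · · · ·
    # · · · · · · ·
    · · · · · · · ·
    · · · · · · · ·
    · · · · · · · ·
    · · · · · · · ·
T1:
  2·area = 48
  edge (4, 12)→(16, 6): d=(12,-6) top-left  bias=+0
  edge (16, 6)→(12, 12): d=(-4,6) right/bottom  bias=-1
  edge (12, 12)→(4, 12): d=(-8,0) right/bottom  bias=-1
    (7,3)@(15, 7): e=[6,2,40] → #
    (5,4)@(11, 9): e=[6,18,24] → #
    (6,4)@(13, 9): e=[18,6,24] → #
    (7,4)@(15, 9): e=[30,-6,24] → ·
    (3,5)@(7, 11): e=[6,34,8] → #
    (4,5)@(9, 11): e=[18,22,8] → #
    (6,5)@(13, 11): e=[42,-2,8] → ·
    (3,6)@(7, 13): e=[30,26,-8] → ·
    (4,6)@(9, 13): e=[42,14,-8] → ·
    (5,6)@(11, 13): e=[54,2,-8] → ·
  covered (6 px):
    · · · · · · · ·
    · · · · · · · ·
    · · · · · · · ·
    · · · · · · · #
    · · · · · # # ·
    · · · # # # · ·
    · · · · · · · ·
    · · · · · · · ·

Result: [11,8,21]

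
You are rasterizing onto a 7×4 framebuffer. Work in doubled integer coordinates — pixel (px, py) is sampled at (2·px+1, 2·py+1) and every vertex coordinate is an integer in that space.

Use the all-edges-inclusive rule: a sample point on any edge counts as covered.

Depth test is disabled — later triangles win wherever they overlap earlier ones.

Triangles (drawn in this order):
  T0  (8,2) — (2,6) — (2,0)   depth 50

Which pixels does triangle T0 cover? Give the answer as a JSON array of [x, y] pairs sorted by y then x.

T0:
  2·area = 36
  edge (8, 2)→(2, 6): d=(-6,4) inclusive
  edge (2, 6)→(2, 0): d=(0,-6) inclusive
  edge (2, 0)→(8, 2): d=(6,2) inclusive
    (1,0)@(3, 1): e=[26,6,4] → X
    (2,0)@(5, 1): e=[18,18,0] → X  [on edge]
    (3,0)@(7, 1): e=[10,30,-4] → .
    (1,1)@(3, 3): e=[14,6,16] → X
    (3,1)@(7, 3): e=[-2,30,8] → .
    (5,1)@(11, 3): e=[-18,54,0] → .  [on edge]
    (1,2)@(3, 5): e=[2,6,28] → X
    (2,2)@(5, 5): e=[-6,18,24] → .
    (1,3)@(3, 7): e=[-10,6,40] → .
  covered (5 px):
    . X X . . . .
    . X X . . . .
    . X . . . . .
    . . . . . . .

Final: [[1,0],[2,0],[1,1],[2,1],[1,2]]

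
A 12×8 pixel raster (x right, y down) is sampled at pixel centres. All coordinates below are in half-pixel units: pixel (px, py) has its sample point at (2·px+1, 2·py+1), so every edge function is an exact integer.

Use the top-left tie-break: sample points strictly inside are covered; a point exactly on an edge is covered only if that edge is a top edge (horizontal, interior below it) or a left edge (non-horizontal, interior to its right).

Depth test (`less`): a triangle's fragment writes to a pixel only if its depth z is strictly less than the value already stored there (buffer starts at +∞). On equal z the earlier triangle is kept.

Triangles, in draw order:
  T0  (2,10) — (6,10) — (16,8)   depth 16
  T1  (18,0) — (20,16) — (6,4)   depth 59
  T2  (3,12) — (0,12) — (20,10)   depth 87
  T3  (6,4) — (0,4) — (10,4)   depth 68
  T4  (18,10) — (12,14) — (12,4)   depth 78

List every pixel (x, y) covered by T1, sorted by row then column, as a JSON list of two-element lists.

T0:
  2·area = 8  (B↔C swapped to make it positive)
  edge (2, 10)→(16, 8): d=(14,-2) top-left  bias=+0
  edge (16, 8)→(6, 10): d=(-10,2) right/bottom  bias=-1
  edge (6, 10)→(2, 10): d=(-4,0) right/bottom  bias=-1
    (10,3)@(21, 7): e=[-4,0,12] → .  [on edge]
    (11,3)@(23, 7): e=[0,-4,12] → .  [on edge]
    (4,4)@(9, 9): e=[0,4,4] → X  [on edge]
    (5,4)@(11, 9): e=[4,0,4] → .  [on edge]
    (0,5)@(1, 11): e=[12,0,-4] → .  [on edge]
    (4,5)@(9, 11): e=[28,-16,-4] → .
  covered (1 px):
    . . . . . . . . . . . .
    . . . . . . . . . . . .
    . . . . . . . . . . . .
    . . . . . . . . . . . .
    . . . . X . . . . . . .
    . . . . . . . . . . . .
    . . . . . . . . . . . .
    . . . . . . . . . . . .
T1:
  2·area = 200
  edge (18, 0)→(20, 16): d=(2,16) right/bottom  bias=-1
  edge (20, 16)→(6, 4): d=(-14,-12) top-left  bias=+0
  edge (6, 4)→(18, 0): d=(12,-4) top-left  bias=+0
    (7,0)@(15, 1): e=[50,150,0] → X  [on edge]
    (8,0)@(17, 1): e=[18,174,8] → X
    (9,0)@(19, 1): e=[-14,198,16] → .
    (4,1)@(9, 3): e=[150,50,0] → X  [on edge]
    (5,1)@(11, 3): e=[118,74,8] → X
    (6,1)@(13, 3): e=[86,98,16] → X
    (9,1)@(19, 3): e=[-10,170,40] → .
    (1,2)@(3, 5): e=[250,-50,0] → .  [on edge]
    (4,2)@(9, 5): e=[154,22,24] → X
    (9,2)@(19, 5): e=[-6,142,64] → .
    (4,3)@(9, 7): e=[158,-6,48] → .
    (5,3)@(11, 7): e=[126,18,56] → X
  covered (26 px):
    . . . . . . . X X . . .
    . . . . X X X X X . . .
    . . . . X X X X X . . .
    . . . . . X X X X . . .
    . . . . . . X X X X . .
    . . . . . . . X X X . .
    . . . . . . . . X X . .
    . . . . . . . . . X . .
T2:
  2·area = 6
  edge (3, 12)→(0, 12): d=(-3,0) right/bottom  bias=-1
  edge (0, 12)→(20, 10): d=(20,-2) top-left  bias=+0
  edge (20, 10)→(3, 12): d=(-17,2) right/bottom  bias=-1
    (5,5)@(11, 11): e=[3,2,1] → X
    (6,5)@(13, 11): e=[3,6,-3] → .
    (5,6)@(11, 13): e=[-3,42,-33] → .
  covered (1 px):
    . . . . . . . . . . . .
    . . . . . . . . . . . .
    . . . . . . . . . . . .
    . . . . . . . . . . . .
    . . . . . . . . . . . .
    . . . . . X . . . . . .
    . . . . . . . . . . . .
    . . . . . . . . . . . .
T3:
  degenerate (2·area = 0) — covers nothing
T4:
  2·area = 60
  edge (18, 10)→(12, 14): d=(-6,4) right/bottom  bias=-1
  edge (12, 14)→(12, 4): d=(0,-10) top-left  bias=+0
  edge (12, 4)→(18, 10): d=(6,6) right/bottom  bias=-1
    (4,0)@(9, 1): e=[90,-30,0] → .  [on edge]
    (5,1)@(11, 3): e=[70,-10,0] → .  [on edge]
    (6,2)@(13, 5): e=[50,10,0] → .  [on edge]
    (6,3)@(13, 7): e=[38,10,12] → X
    (7,3)@(15, 7): e=[30,30,0] → .  [on edge]
    (6,4)@(13, 9): e=[26,10,24] → X
    (7,4)@(15, 9): e=[18,30,12] → X
    (8,4)@(17, 9): e=[10,50,0] → .  [on edge]
    (6,5)@(13, 11): e=[14,10,36] → X
    (8,5)@(17, 11): e=[-2,50,12] → .
    (9,5)@(19, 11): e=[-10,70,0] → .  [on edge]
    (6,6)@(13, 13): e=[2,10,48] → X
    (10,6)@(21, 13): e=[-30,90,0] → .  [on edge]
    (11,7)@(23, 15): e=[-50,110,0] → .  [on edge]
  covered (6 px):
    . . . . . . . . . . . .
    . . . . . . . . . . . .
    . . . . . . . . . . . .
    . . . . . . X . . . . .
    . . . . . . X X . . . .
    . . . . . . X X . . . .
    . . . . . . X . . . . .
    . . . . . . . . . . . .

Final: [[7,0],[8,0],[4,1],[5,1],[6,1],[7,1],[8,1],[4,2],[5,2],[6,2],[7,2],[8,2],[5,3],[6,3],[7,3],[8,3],[6,4],[7,4],[8,4],[9,4],[7,5],[8,5],[9,5],[8,6],[9,6],[9,7]]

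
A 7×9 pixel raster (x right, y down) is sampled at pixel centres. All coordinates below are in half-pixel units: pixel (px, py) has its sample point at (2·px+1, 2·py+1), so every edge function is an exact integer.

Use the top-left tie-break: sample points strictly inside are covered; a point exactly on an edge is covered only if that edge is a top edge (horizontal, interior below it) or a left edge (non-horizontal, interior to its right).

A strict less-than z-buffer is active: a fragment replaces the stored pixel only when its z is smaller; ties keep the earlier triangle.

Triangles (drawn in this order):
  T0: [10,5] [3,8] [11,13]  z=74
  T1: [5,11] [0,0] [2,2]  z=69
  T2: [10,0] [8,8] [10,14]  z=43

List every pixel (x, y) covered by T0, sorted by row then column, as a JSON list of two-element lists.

T0:
  2·area = 59  (B↔C swapped to make it positive)
  edge (10, 5)→(11, 13): d=(1,8) right/bottom  bias=-1
  edge (11, 13)→(3, 8): d=(-8,-5) top-left  bias=+0
  edge (3, 8)→(10, 5): d=(7,-3) top-left  bias=+0
    (3,3)@(7, 7): e=[26,28,5] → █
    (4,3)@(9, 7): e=[10,38,11] → █
    (5,3)@(11, 7): e=[-6,48,17] → ·
    (2,4)@(5, 9): e=[44,2,13] → █
    (5,4)@(11, 9): e=[-4,32,31] → ·
    (2,5)@(5, 11): e=[46,-14,27] → ·
    (3,5)@(7, 11): e=[30,-4,33] → ·
    (4,5)@(9, 11): e=[14,6,39] → █
    (5,5)@(11, 11): e=[-2,16,45] → ·
    (4,6)@(9, 13): e=[16,-10,53] → ·
    (5,6)@(11, 13): e=[0,0,59] → ·  [on edge]
  covered (6 px):
    · · · · · · ·
    · · · · · · ·
    · · · · · · ·
    · · · █ █ · ·
    · · █ █ █ · ·
    · · · · █ · ·
    · · · · · · ·
    · · · · · · ·
    · · · · · · ·
T1:
  2·area = 12
  edge (5, 11)→(0, 0): d=(-5,-11) top-left  bias=+0
  edge (0, 0)→(2, 2): d=(2,2) right/bottom  bias=-1
  edge (2, 2)→(5, 11): d=(3,9) right/bottom  bias=-1
    (0,0)@(1, 1): e=[6,0,6] → ·  [on edge]
    (1,1)@(3, 3): e=[18,0,-6] → ·  [on edge]
    (1,2)@(3, 5): e=[8,4,0] → ·  [on edge]
    (2,2)@(5, 5): e=[30,0,-18] → ·  [on edge]
    (3,3)@(7, 7): e=[42,0,-30] → ·  [on edge]
    (4,4)@(9, 9): e=[54,0,-42] → ·  [on edge]
    (2,5)@(5, 11): e=[0,12,0] → ·  [on edge]
    (5,5)@(11, 11): e=[66,0,-54] → ·  [on edge]
    (6,6)@(13, 13): e=[78,0,-66] → ·  [on edge]
    (3,8)@(7, 17): e=[-8,20,0] → ·  [on edge]
  covered (0 px):
    · · · · · · ·
    · · · · · · ·
    · · · · · · ·
    · · · · · · ·
    · · · · · · ·
    · · · · · · ·
    · · · · · · ·
    · · · · · · ·
    · · · · · · ·
T2:
  2·area = 28  (B↔C swapped to make it positive)
  edge (10, 0)→(10, 14): d=(0,14) right/bottom  bias=-1
  edge (10, 14)→(8, 8): d=(-2,-6) top-left  bias=+0
  edge (8, 8)→(10, 0): d=(2,-8) top-left  bias=+0
    (3,2)@(7, 5): e=[42,0,-14] → ·  [on edge]
    (4,2)@(9, 5): e=[14,12,2] → █
    (5,2)@(11, 5): e=[-14,24,18] → ·
    (4,3)@(9, 7): e=[14,8,6] → █
    (5,3)@(11, 7): e=[-14,20,22] → ·
    (4,4)@(9, 9): e=[14,4,10] → █
    (5,4)@(11, 9): e=[-14,16,26] → ·
    (4,5)@(9, 11): e=[14,0,14] → █  [on edge]
    (5,5)@(11, 11): e=[-14,12,30] → ·
    (4,6)@(9, 13): e=[14,-4,18] → ·
    (5,8)@(11, 17): e=[-14,0,42] → ·  [on edge]
  covered (4 px):
    · · · · · · ·
    · · · · · · ·
    · · · · █ · ·
    · · · · █ · ·
    · · · · █ · ·
    · · · · █ · ·
    · · · · · · ·
    · · · · · · ·
    · · · · · · ·

Final: [[3,3],[4,3],[2,4],[3,4],[4,4],[4,5]]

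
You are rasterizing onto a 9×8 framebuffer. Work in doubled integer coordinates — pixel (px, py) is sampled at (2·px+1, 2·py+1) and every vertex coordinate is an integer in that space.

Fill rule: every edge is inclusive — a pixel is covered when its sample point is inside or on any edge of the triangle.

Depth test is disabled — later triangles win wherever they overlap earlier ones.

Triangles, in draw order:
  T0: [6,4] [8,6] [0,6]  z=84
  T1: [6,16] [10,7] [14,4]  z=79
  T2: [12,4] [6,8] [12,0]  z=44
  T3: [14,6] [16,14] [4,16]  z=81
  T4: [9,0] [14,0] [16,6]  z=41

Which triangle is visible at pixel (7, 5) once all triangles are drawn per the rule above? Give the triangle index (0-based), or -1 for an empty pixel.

T0:
  2·area = 16
  edge (6, 4)→(8, 6): d=(2,2) inclusive
  edge (8, 6)→(0, 6): d=(-8,0) inclusive
  edge (0, 6)→(6, 4): d=(6,-2) inclusive
    (1,0)@(3, 1): e=[0,40,-24] → .  [on edge]
    (7,0)@(15, 1): e=[-24,40,0] → .  [on edge]
    (2,1)@(5, 3): e=[0,24,-8] → .  [on edge]
    (4,1)@(9, 3): e=[-8,24,0] → .  [on edge]
    (1,2)@(3, 5): e=[8,8,0] → X  [on edge]
    (2,2)@(5, 5): e=[4,8,4] → X
    (3,2)@(7, 5): e=[0,8,8] → X  [on edge]
    (4,2)@(9, 5): e=[-4,8,12] → .
    (1,3)@(3, 7): e=[12,-8,12] → .
    (2,3)@(5, 7): e=[8,-8,16] → .
    (3,3)@(7, 7): e=[4,-8,20] → .
    (4,3)@(9, 7): e=[0,-8,24] → .  [on edge]
    (5,4)@(11, 9): e=[0,-24,40] → .  [on edge]
    (6,5)@(13, 11): e=[0,-40,56] → .  [on edge]
    (7,6)@(15, 13): e=[0,-56,72] → .  [on edge]
    (8,7)@(17, 15): e=[0,-72,88] → .  [on edge]
  covered (3 px):
    . . . . . . . . .
    . . . . . . . . .
    . X X X . . . . .
    . . . . . . . . .
    . . . . . . . . .
    . . . . . . . . .
    . . . . . . . . .
    . . . . . . . . .
T1:
  2·area = 24
  edge (6, 16)→(10, 7): d=(4,-9) inclusive
  edge (10, 7)→(14, 4): d=(4,-3) inclusive
  edge (14, 4)→(6, 16): d=(-8,12) inclusive
    (6,2)@(13, 5): e=[19,1,4] → X
    (7,2)@(15, 5): e=[37,7,-20] → .
    (5,3)@(11, 7): e=[9,3,12] → X
    (6,3)@(13, 7): e=[27,9,-12] → .
    (5,4)@(11, 9): e=[17,11,-4] → .
    (4,5)@(9, 11): e=[7,13,4] → X
    (5,5)@(11, 11): e=[25,19,-20] → .
    (4,6)@(9, 13): e=[15,21,-12] → .
  covered (3 px):
    . . . . . . . . .
    . . . . . . . . .
    . . . . . . X . .
    . . . . . X . . .
    . . . . . . . . .
    . . . . X . . . .
    . . . . . . . . .
    . . . . . . . . .
T2:
  2·area = 24
  edge (12, 4)→(6, 8): d=(-6,4) inclusive
  edge (6, 8)→(12, 0): d=(6,-8) inclusive
  edge (12, 0)→(12, 4): d=(0,4) inclusive
    (5,1)@(11, 3): e=[10,10,4] → X
    (6,1)@(13, 3): e=[2,26,-4] → .
    (4,2)@(9, 5): e=[6,6,12] → X
    (5,2)@(11, 5): e=[-2,22,4] → .
    (3,3)@(7, 7): e=[2,2,20] → X
    (4,3)@(9, 7): e=[-6,18,12] → .
    (3,4)@(7, 9): e=[-10,14,20] → .
  covered (3 px):
    . . . . . . . . .
    . . . . . X . . .
    . . . . X . . . .
    . . . X . . . . .
    . . . . . . . . .
    . . . . . . . . .
    . . . . . . . . .
    . . . . . . . . .
T3:
  2·area = 100
  edge (14, 6)→(16, 14): d=(2,8) inclusive
  edge (16, 14)→(4, 16): d=(-12,2) inclusive
  edge (4, 16)→(14, 6): d=(10,-10) inclusive
    (8,1)@(17, 3): e=[-30,130,0] → .  [on edge]
    (7,2)@(15, 5): e=[-10,110,0] → .  [on edge]
    (6,3)@(13, 7): e=[10,90,0] → X  [on edge]
    (7,3)@(15, 7): e=[-6,86,20] → .
    (5,4)@(11, 9): e=[30,70,0] → X  [on edge]
    (7,4)@(15, 9): e=[-2,62,40] → .
    (4,5)@(9, 11): e=[50,50,0] → X  [on edge]
    (7,5)@(15, 11): e=[2,38,60] → X
    (8,5)@(17, 11): e=[-14,34,80] → .
    (3,6)@(7, 13): e=[70,30,0] → X  [on edge]
    (8,6)@(17, 13): e=[-10,10,100] → .
    (2,7)@(5, 15): e=[90,10,0] → X  [on edge]
  covered (15 px):
    . . . . . . . . .
    . . . . . . . . .
    . . . . . . . . .
    . . . . . . X . .
    . . . . . X X . .
    . . . . X X X X .
    . . . X X X X X .
    . . X X X . . . .
T4:
  2·area = 30
  edge (9, 0)→(14, 0): d=(5,0) inclusive
  edge (14, 0)→(16, 6): d=(2,6) inclusive
  edge (16, 6)→(9, 0): d=(-7,-6) inclusive
    (5,0)@(11, 1): e=[5,20,5] → X
    (6,0)@(13, 1): e=[5,8,17] → X
    (7,0)@(15, 1): e=[5,-4,29] → .
    (5,1)@(11, 3): e=[15,24,-9] → .
    (6,1)@(13, 3): e=[15,12,3] → X
    (7,1)@(15, 3): e=[15,0,15] → X  [on edge]
    (8,1)@(17, 3): e=[15,-12,27] → .
    (6,2)@(13, 5): e=[25,16,-11] → .
    (7,2)@(15, 5): e=[25,4,1] → X
    (8,2)@(17, 5): e=[25,-8,13] → .
    (7,3)@(15, 7): e=[35,8,-13] → .
    (8,4)@(17, 9): e=[45,0,-15] → .  [on edge]
  covered (5 px):
    . . . . . X X . .
    . . . . . . X X .
    . . . . . . . X .
    . . . . . . . . .
    . . . . . . . . .
    . . . . . . . . .
    . . . . . . . . .
    . . . . . . . . .

Z-buffer (winner per pixel, '.' = empty):
  . . . . . 4 4 . .
  . . . . . 2 4 4 .
  . 0 0 0 2 . 1 4 .
  . . . 2 . 1 3 . .
  . . . . . 3 3 . .
  . . . . 3 3 3 3 .
  . . . 3 3 3 3 3 .
  . . 3 3 3 . . . .

Result: 3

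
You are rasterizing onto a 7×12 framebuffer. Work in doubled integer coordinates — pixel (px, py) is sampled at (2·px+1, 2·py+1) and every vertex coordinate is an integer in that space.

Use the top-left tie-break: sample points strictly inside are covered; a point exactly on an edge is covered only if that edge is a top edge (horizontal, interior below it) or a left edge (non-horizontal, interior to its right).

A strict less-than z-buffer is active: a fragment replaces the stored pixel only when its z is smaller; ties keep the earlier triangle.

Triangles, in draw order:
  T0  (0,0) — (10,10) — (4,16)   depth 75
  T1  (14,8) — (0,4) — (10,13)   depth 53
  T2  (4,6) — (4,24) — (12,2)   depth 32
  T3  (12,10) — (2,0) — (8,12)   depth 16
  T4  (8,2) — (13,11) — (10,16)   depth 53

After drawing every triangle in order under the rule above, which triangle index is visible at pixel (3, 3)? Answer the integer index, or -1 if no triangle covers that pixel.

T0:
  2·area = 120
  edge (0, 0)→(10, 10): d=(10,10) right/bottom  bias=-1
  edge (10, 10)→(4, 16): d=(-6,6) right/bottom  bias=-1
  edge (4, 16)→(0, 0): d=(-4,-16) top-left  bias=+0
    (0,0)@(1, 1): e=[0,108,12] → ·  [on edge]
    (0,1)@(1, 3): e=[20,96,4] → █
    (1,1)@(3, 3): e=[0,84,36] → ·  [on edge]
    (0,2)@(1, 5): e=[40,84,-4] → ·
    (1,2)@(3, 5): e=[20,72,28] → █
    (2,2)@(5, 5): e=[0,60,60] → ·  [on edge]
    (1,3)@(3, 7): e=[40,60,20] → █
    (2,3)@(5, 7): e=[20,48,52] → █
    (3,3)@(7, 7): e=[0,36,84] → ·  [on edge]
    (6,3)@(13, 7): e=[-60,0,180] → ·  [on edge]
    (1,4)@(3, 9): e=[60,48,12] → █
    (3,4)@(7, 9): e=[20,24,76] → █
    (4,4)@(9, 9): e=[0,12,108] → ·  [on edge]
    (5,4)@(11, 9): e=[-20,0,140] → ·  [on edge]
    (4,5)@(9, 11): e=[20,0,100] → ·  [on edge]
    (5,5)@(11, 11): e=[0,-12,132] → ·  [on edge]
    (3,6)@(7, 13): e=[60,0,60] → ·  [on edge]
    (6,6)@(13, 13): e=[0,-36,156] → ·  [on edge]
    (2,7)@(5, 15): e=[100,0,20] → ·  [on edge]
    (1,8)@(3, 17): e=[140,0,-20] → ·  [on edge]
    (0,9)@(1, 19): e=[180,0,-60] → ·  [on edge]
  covered (11 px):
    · · · · · · ·
    █ · · · · · ·
    · █ · · · · ·
    · █ █ · · · ·
    · █ █ █ · · ·
    · █ █ █ · · ·
    · · █ · · · ·
    · · · · · · ·
    · · · · · · ·
    · · · · · · ·
    · · · · · · ·
    · · · · · · ·
T1:
  2·area = 86  (B↔C swapped to make it positive)
  edge (14, 8)→(10, 13): d=(-4,5) right/bottom  bias=-1
  edge (10, 13)→(0, 4): d=(-10,-9) top-left  bias=+0
  edge (0, 4)→(14, 8): d=(14,4) right/bottom  bias=-1
    (1,2)@(3, 5): e=[67,17,2] → █
    (2,2)@(5, 5): e=[57,35,-6] → ·
    (1,3)@(3, 7): e=[59,-3,30] → ·
    (2,3)@(5, 7): e=[49,15,22] → █
    (3,3)@(7, 7): e=[39,33,14] → █
    (4,3)@(9, 7): e=[29,51,6] → █
    (5,3)@(11, 7): e=[19,69,-2] → ·
    (2,4)@(5, 9): e=[41,-5,50] → ·
    (3,4)@(7, 9): e=[31,13,42] → █
    (5,4)@(11, 9): e=[11,49,26] → █
    (6,4)@(13, 9): e=[1,67,18] → █
    (3,5)@(7, 11): e=[23,-7,70] → ·
  covered (10 px):
    · · · · · · ·
    · · · · · · ·
    · █ · · · · ·
    · · █ █ █ · ·
    · · · █ █ █ █
    · · · · █ █ ·
    · · · · · · ·
    · · · · · · ·
    · · · · · · ·
    · · · · · · ·
    · · · · · · ·
    · · · · · · ·
T2:
  2·area = 144  (B↔C swapped to make it positive)
  edge (4, 6)→(12, 2): d=(8,-4) top-left  bias=+0
  edge (12, 2)→(4, 24): d=(-8,22) right/bottom  bias=-1
  edge (4, 24)→(4, 6): d=(0,-18) top-left  bias=+0
    (5,1)@(11, 3): e=[4,14,126] → █
    (6,1)@(13, 3): e=[12,-30,162] → ·
    (3,2)@(7, 5): e=[4,86,54] → █
    (4,2)@(9, 5): e=[12,42,90] → █
    (5,2)@(11, 5): e=[20,-2,126] → ·
    (2,3)@(5, 7): e=[12,114,18] → █
    (5,3)@(11, 7): e=[36,-18,126] → ·
    (2,4)@(5, 9): e=[28,98,18] → █
    (5,4)@(11, 9): e=[52,-34,126] → ·
    (2,5)@(5, 11): e=[44,82,18] → █
    (4,5)@(9, 11): e=[60,-6,90] → ·
    (2,6)@(5, 13): e=[60,66,18] → █
  covered (18 px):
    · · · · · · ·
    · · · · · █ ·
    · · · █ █ · ·
    · · █ █ █ · ·
    · · █ █ █ · ·
    · · █ █ · · ·
    · · █ █ · · ·
    · · █ █ · · ·
    · · █ · · · ·
    · · █ · · · ·
    · · █ · · · ·
    · · · · · · ·
T3:
  2·area = 60  (B↔C swapped to make it positive)
  edge (12, 10)→(8, 12): d=(-4,2) right/bottom  bias=-1
  edge (8, 12)→(2, 0): d=(-6,-12) top-left  bias=+0
  edge (2, 0)→(12, 10): d=(10,10) right/bottom  bias=-1
    (1,0)@(3, 1): e=[54,6,0] → ·  [on edge]
    (2,1)@(5, 3): e=[42,18,0] → ·  [on edge]
    (2,2)@(5, 5): e=[34,6,20] → █
    (3,2)@(7, 5): e=[30,30,0] → ·  [on edge]
    (2,3)@(5, 7): e=[26,-6,40] → ·
    (3,3)@(7, 7): e=[22,18,20] → █
    (4,3)@(9, 7): e=[18,42,0] → ·  [on edge]
    (3,4)@(7, 9): e=[14,6,40] → █
    (4,4)@(9, 9): e=[10,30,20] → █
    (5,4)@(11, 9): e=[6,54,0] → ·  [on edge]
    (3,5)@(7, 11): e=[6,-6,60] → ·
    (4,5)@(9, 11): e=[2,18,40] → █
    (6,5)@(13, 11): e=[-6,66,0] → ·  [on edge]
  covered (5 px):
    · · · · · · ·
    · · · · · · ·
    · · █ · · · ·
    · · · █ · · ·
    · · · █ █ · ·
    · · · · █ · ·
    · · · · · · ·
    · · · · · · ·
    · · · · · · ·
    · · · · · · ·
    · · · · · · ·
    · · · · · · ·
T4:
  2·area = 52
  edge (8, 2)→(13, 11): d=(5,9) right/bottom  bias=-1
  edge (13, 11)→(10, 16): d=(-3,5) right/bottom  bias=-1
  edge (10, 16)→(8, 2): d=(-2,-14) top-left  bias=+0
    (4,2)@(9, 5): e=[6,38,8] → █
    (5,2)@(11, 5): e=[-12,28,36] → ·
    (4,3)@(9, 7): e=[16,32,4] → █
    (5,3)@(11, 7): e=[-2,22,32] → ·
    (4,4)@(9, 9): e=[26,26,0] → █  [on edge]
    (5,4)@(11, 9): e=[8,16,28] → █
    (6,4)@(13, 9): e=[-10,6,56] → ·
    (4,5)@(9, 11): e=[36,20,-4] → ·
    (5,5)@(11, 11): e=[18,10,24] → █
    (6,5)@(13, 11): e=[0,0,52] → ·  [on edge]
    (5,6)@(11, 13): e=[28,4,20] → █
    (6,6)@(13, 13): e=[10,-6,48] → ·
    (3,10)@(7, 21): e=[104,0,-52] → ·  [on edge]
    (5,11)@(11, 23): e=[78,-26,0] → ·  [on edge]
  covered (6 px):
    · · · · · · ·
    · · · · · · ·
    · · · · █ · ·
    · · · · █ · ·
    · · · · █ █ ·
    · · · · · █ ·
    · · · · · █ ·
    · · · · · · ·
    · · · · · · ·
    · · · · · · ·
    · · · · · · ·
    · · · · · · ·

Z-buffer (winner per pixel, '.' = empty):
  . . . . . . .
  0 . . . . 2 .
  . 1 3 2 2 . .
  . 0 2 3 2 . .
  . 0 2 3 3 1 1
  . 0 2 2 3 1 .
  . . 2 2 . 4 .
  . . 2 2 . . .
  . . 2 . . . .
  . . 2 . . . .
  . . 2 . . . .
  . . . . . . .

Final: 3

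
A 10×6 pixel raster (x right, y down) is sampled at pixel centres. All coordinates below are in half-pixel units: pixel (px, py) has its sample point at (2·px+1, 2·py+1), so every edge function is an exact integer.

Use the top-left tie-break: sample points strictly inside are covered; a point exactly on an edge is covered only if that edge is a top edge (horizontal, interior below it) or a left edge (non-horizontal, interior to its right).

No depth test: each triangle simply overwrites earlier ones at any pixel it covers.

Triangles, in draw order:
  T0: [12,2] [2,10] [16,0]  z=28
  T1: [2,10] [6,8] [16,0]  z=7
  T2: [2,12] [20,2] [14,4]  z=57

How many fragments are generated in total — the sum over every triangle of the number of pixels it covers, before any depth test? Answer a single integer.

T0:
  2·area = 12  (B↔C swapped to make it positive)
  edge (12, 2)→(16, 0): d=(4,-2) top-left  bias=+0
  edge (16, 0)→(2, 10): d=(-14,10) right/bottom  bias=-1
  edge (2, 10)→(12, 2): d=(10,-8) top-left  bias=+0
    (5,1)@(11, 3): e=[2,8,2] → X
    (6,1)@(13, 3): e=[6,-12,18] → .
    (4,2)@(9, 5): e=[6,0,6] → .  [on edge]
    (5,2)@(11, 5): e=[10,-20,22] → .
  covered (1 px):
    . . . . . . . . . .
    . . . . . X . . . .
    . . . . . . . . . .
    . . . . . . . . . .
    . . . . . . . . . .
    . . . . . . . . . .
T1:
  2·area = 12  (B↔C swapped to make it positive)
  edge (2, 10)→(16, 0): d=(14,-10) top-left  bias=+0
  edge (16, 0)→(6, 8): d=(-10,8) right/bottom  bias=-1
  edge (6, 8)→(2, 10): d=(-4,2) right/bottom  bias=-1
    (4,2)@(9, 5): e=[0,6,6] → X  [on edge]
    (5,2)@(11, 5): e=[20,-10,2] → .
    (3,3)@(7, 7): e=[8,2,2] → X
    (4,3)@(9, 7): e=[28,-14,-2] → .
    (3,4)@(7, 9): e=[36,-18,-6] → .
  covered (2 px):
    . . . . . . . . . .
    . . . . . . . . . .
    . . . . X . . . . .
    . . . X . . . . . .
    . . . . . . . . . .
    . . . . . . . . . .
T2:
  2·area = 24  (B↔C swapped to make it positive)
  edge (2, 12)→(14, 4): d=(12,-8) top-left  bias=+0
  edge (14, 4)→(20, 2): d=(6,-2) top-left  bias=+0
  edge (20, 2)→(2, 12): d=(-18,10) right/bottom  bias=-1
    (8,1)@(17, 3): e=[12,0,12] → X  [on edge]
    (9,1)@(19, 3): e=[28,4,-8] → .
    (5,2)@(11, 5): e=[-12,0,36] → .  [on edge]
    (6,2)@(13, 5): e=[4,4,16] → X
    (7,2)@(15, 5): e=[20,8,-4] → .
    (8,2)@(17, 5): e=[36,12,-24] → .
    (2,3)@(5, 7): e=[-36,0,60] → .  [on edge]
    (5,3)@(11, 7): e=[12,12,0] → .  [on edge]
    (6,3)@(13, 7): e=[28,16,-20] → .
    (3,4)@(7, 9): e=[4,16,4] → X
    (4,4)@(9, 9): e=[20,20,-16] → .
    (3,5)@(7, 11): e=[28,28,-32] → .
  covered (3 px):
    . . . . . . . . . .
    . . . . . . . . X .
    . . . . . . X . . .
    . . . . . . . . . .
    . . . X . . . . . .
    . . . . . . . . . .

Result: 6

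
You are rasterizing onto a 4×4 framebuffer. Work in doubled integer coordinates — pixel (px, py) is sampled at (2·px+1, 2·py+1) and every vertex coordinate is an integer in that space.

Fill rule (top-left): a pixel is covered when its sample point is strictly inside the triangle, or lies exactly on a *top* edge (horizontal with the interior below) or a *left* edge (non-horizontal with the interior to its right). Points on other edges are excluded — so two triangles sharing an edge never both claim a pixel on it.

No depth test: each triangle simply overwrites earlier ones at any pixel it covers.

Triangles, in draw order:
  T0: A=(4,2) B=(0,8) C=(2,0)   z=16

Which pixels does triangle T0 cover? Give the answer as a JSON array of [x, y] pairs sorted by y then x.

T0:
  2·area = 20
  edge (4, 2)→(0, 8): d=(-4,6) right/bottom  bias=-1
  edge (0, 8)→(2, 0): d=(2,-8) top-left  bias=+0
  edge (2, 0)→(4, 2): d=(2,2) right/bottom  bias=-1
    (1,0)@(3, 1): e=[10,10,0] → ·  [on edge]
    (1,1)@(3, 3): e=[2,14,4] → █
    (2,1)@(5, 3): e=[-10,30,0] → ·  [on edge]
    (0,2)@(1, 5): e=[6,2,12] → █
    (1,2)@(3, 5): e=[-6,18,8] → ·
    (3,2)@(7, 5): e=[-30,50,0] → ·  [on edge]
    (0,3)@(1, 7): e=[-2,6,16] → ·
  covered (2 px):
    · · · ·
    · █ · ·
    █ · · ·
    · · · ·

Result: [[1,1],[0,2]]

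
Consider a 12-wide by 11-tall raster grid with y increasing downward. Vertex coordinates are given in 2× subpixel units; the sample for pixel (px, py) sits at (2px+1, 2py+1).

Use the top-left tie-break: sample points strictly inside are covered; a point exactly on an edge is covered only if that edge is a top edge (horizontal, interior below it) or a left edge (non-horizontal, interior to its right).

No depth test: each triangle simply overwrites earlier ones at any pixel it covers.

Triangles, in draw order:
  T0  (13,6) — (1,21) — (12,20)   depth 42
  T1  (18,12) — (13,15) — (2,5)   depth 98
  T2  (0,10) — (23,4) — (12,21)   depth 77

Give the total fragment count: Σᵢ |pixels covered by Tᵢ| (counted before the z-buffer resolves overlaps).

T0:
  2·area = 153  (B↔C swapped to make it positive)
  edge (13, 6)→(12, 20): d=(-1,14) right/bottom  bias=-1
  edge (12, 20)→(1, 21): d=(-11,1) right/bottom  bias=-1
  edge (1, 21)→(13, 6): d=(12,-15) top-left  bias=+0
    (8,0)@(17, 1): e=[-51,204,0] → .  [on edge]
    (5,4)@(11, 9): e=[25,122,6] → X
    (6,4)@(13, 9): e=[-3,120,36] → .
    (4,5)@(9, 11): e=[51,102,0] → X  [on edge]
    (6,5)@(13, 11): e=[-5,98,60] → .
    (4,6)@(9, 13): e=[49,80,24] → X
    (6,6)@(13, 13): e=[-7,76,84] → .
    (3,7)@(7, 15): e=[75,60,18] → X
    (6,7)@(13, 15): e=[-9,54,108] → .
    (2,8)@(5, 17): e=[101,40,12] → X
    (6,8)@(13, 17): e=[-11,32,132] → .
    (1,9)@(3, 19): e=[127,20,6] → X
    (11,9)@(23, 19): e=[-153,0,306] → .  [on edge]
    (0,10)@(1, 21): e=[153,0,0] → .  [on edge]
  covered (17 px):
    . . . . . . . . . . . .
    . . . . . . . . . . . .
    . . . . . . . . . . . .
    . . . . . . . . . . . .
    . . . . . X . . . . . .
    . . . . X X . . . . . .
    . . . . X X . . . . . .
    . . . X X X . . . . . .
    . . X X X X . . . . . .
    . X X X X X . . . . . .
    . . . . . . . . . . . .
T1:
  2·area = 83
  edge (18, 12)→(13, 15): d=(-5,3) right/bottom  bias=-1
  edge (13, 15)→(2, 5): d=(-11,-10) top-left  bias=+0
  edge (2, 5)→(18, 12): d=(16,7) right/bottom  bias=-1
    (2,3)@(5, 7): e=[64,8,11] → X
    (3,3)@(7, 7): e=[58,28,-3] → .
    (2,4)@(5, 9): e=[54,-14,43] → .
    (3,4)@(7, 9): e=[48,6,29] → X
    (4,4)@(9, 9): e=[42,26,15] → X
    (5,4)@(11, 9): e=[36,46,1] → X
    (6,4)@(13, 9): e=[30,66,-13] → .
    (11,4)@(23, 9): e=[0,166,-83] → .  [on edge]
    (3,5)@(7, 11): e=[38,-16,61] → .
    (4,5)@(9, 11): e=[32,4,47] → X
    (6,5)@(13, 11): e=[20,44,19] → X
    (7,5)@(15, 11): e=[14,64,5] → X
    (6,7)@(13, 15): e=[0,0,83] → .  [on edge]
    (1,10)@(3, 21): e=[0,-166,249] → .  [on edge]
  covered (11 px):
    . . . . . . . . . . . .
    . . . . . . . . . . . .
    . . . . . . . . . . . .
    . . X . . . . . . . . .
    . . . X X X . . . . . .
    . . . . X X X X . . . .
    . . . . . X X X . . . .
    . . . . . . . . . . . .
    . . . . . . . . . . . .
    . . . . . . . . . . . .
    . . . . . . . . . . . .
T2:
  2·area = 325
  edge (0, 10)→(23, 4): d=(23,-6) top-left  bias=+0
  edge (23, 4)→(12, 21): d=(-11,17) right/bottom  bias=-1
  edge (12, 21)→(0, 10): d=(-12,-11) top-left  bias=+0
    (10,2)@(21, 5): e=[11,23,291] → X
    (11,2)@(23, 5): e=[23,-11,313] → .
    (6,3)@(13, 7): e=[9,137,179] → X
    (7,3)@(15, 7): e=[21,103,201] → X
    (8,3)@(17, 7): e=[33,69,223] → X
    (9,3)@(19, 7): e=[45,35,245] → X
    (11,3)@(23, 7): e=[69,-33,289] → .
    (2,4)@(5, 9): e=[7,251,67] → X
    (3,4)@(7, 9): e=[19,217,89] → X
    (4,4)@(9, 9): e=[31,183,111] → X
    (5,4)@(11, 9): e=[43,149,133] → X
    (10,4)@(21, 9): e=[103,-21,243] → .
  covered (39 px):
    . . . . . . . . . . . .
    . . . . . . . . . . . .
    . . . . . . . . . . X .
    . . . . . . X X X X X .
    . . X X X X X X X X . .
    . X X X X X X X X . . .
    . . X X X X X X X . . .
    . . . X X X X X . . . .
    . . . . X X X . . . . .
    . . . . . X X . . . . .
    . . . . . . . . . . . .

Result: 67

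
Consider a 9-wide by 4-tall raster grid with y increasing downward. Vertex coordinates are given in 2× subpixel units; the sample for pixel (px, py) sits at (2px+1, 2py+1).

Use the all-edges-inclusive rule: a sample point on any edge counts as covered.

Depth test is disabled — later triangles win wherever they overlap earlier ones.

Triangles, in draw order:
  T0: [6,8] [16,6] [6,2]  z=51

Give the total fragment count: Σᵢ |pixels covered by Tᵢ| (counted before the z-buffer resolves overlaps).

T0:
  2·area = 60  (B↔C swapped to make it positive)
  edge (6, 8)→(6, 2): d=(0,-6) inclusive
  edge (6, 2)→(16, 6): d=(10,4) inclusive
  edge (16, 6)→(6, 8): d=(-10,2) inclusive
    (3,1)@(7, 3): e=[6,6,48] → #
    (4,1)@(9, 3): e=[18,-2,44] → ·
    (3,2)@(7, 5): e=[6,26,28] → #
    (4,2)@(9, 5): e=[18,18,24] → #
    (5,2)@(11, 5): e=[30,10,20] → #
    (6,2)@(13, 5): e=[42,2,16] → #
    (7,2)@(15, 5): e=[54,-6,12] → ·
    (3,3)@(7, 7): e=[6,46,8] → #
    (5,3)@(11, 7): e=[30,30,0] → #  [on edge]
    (6,3)@(13, 7): e=[42,22,-4] → ·
  covered (8 px):
    · · · · · · · · ·
    · · · # · · · · ·
    · · · # # # # · ·
    · · · # # # · · ·

Final: 8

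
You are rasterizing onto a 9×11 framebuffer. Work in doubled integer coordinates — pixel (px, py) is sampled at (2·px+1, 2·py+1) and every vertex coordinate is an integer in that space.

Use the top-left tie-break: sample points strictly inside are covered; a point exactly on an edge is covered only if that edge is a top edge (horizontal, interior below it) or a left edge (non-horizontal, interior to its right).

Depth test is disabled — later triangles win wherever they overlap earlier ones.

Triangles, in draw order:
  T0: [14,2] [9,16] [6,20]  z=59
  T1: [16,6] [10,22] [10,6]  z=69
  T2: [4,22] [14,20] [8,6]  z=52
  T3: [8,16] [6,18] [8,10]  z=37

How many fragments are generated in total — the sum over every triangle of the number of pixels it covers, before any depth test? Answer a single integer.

T0:
  2·area = 22
  edge (14, 2)→(9, 16): d=(-5,14) right/bottom  bias=-1
  edge (9, 16)→(6, 20): d=(-3,4) right/bottom  bias=-1
  edge (6, 20)→(14, 2): d=(8,-18) top-left  bias=+0
    (5,4)@(11, 9): e=[7,13,2] → X
    (6,4)@(13, 9): e=[-21,5,38] → .
    (5,5)@(11, 11): e=[-3,7,18] → .
    (4,7)@(9, 15): e=[5,3,14] → X
    (5,7)@(11, 15): e=[-23,-5,50] → .
    (4,8)@(9, 17): e=[-5,-3,30] → .
  covered (2 px):
    . . . . . . . . .
    . . . . . . . . .
    . . . . . . . . .
    . . . . . . . . .
    . . . . . X . . .
    . . . . . . . . .
    . . . . . . . . .
    . . . . X . . . .
    . . . . . . . . .
    . . . . . . . . .
    . . . . . . . . .
T1:
  2·area = 96
  edge (16, 6)→(10, 22): d=(-6,16) right/bottom  bias=-1
  edge (10, 22)→(10, 6): d=(0,-16) top-left  bias=+0
  edge (10, 6)→(16, 6): d=(6,0) top-left  bias=+0
    (5,3)@(11, 7): e=[74,16,6] → X
    (6,3)@(13, 7): e=[42,48,6] → X
    (7,3)@(15, 7): e=[10,80,6] → X
    (8,3)@(17, 7): e=[-22,112,6] → .
    (5,4)@(11, 9): e=[62,16,18] → X
    (7,4)@(15, 9): e=[-2,80,18] → .
    (5,5)@(11, 11): e=[50,16,30] → X
    (7,5)@(15, 11): e=[-14,80,30] → .
    (5,6)@(11, 13): e=[38,16,42] → X
    (7,6)@(15, 13): e=[-26,80,42] → .
    (5,7)@(11, 15): e=[26,16,54] → X
    (6,7)@(13, 15): e=[-6,48,54] → .
  covered (12 px):
    . . . . . . . . .
    . . . . . . . . .
    . . . . . . . . .
    . . . . . X X X .
    . . . . . X X . .
    . . . . . X X . .
    . . . . . X X . .
    . . . . . X . . .
    . . . . . X . . .
    . . . . . X . . .
    . . . . . . . . .
T2:
  2·area = 152  (B↔C swapped to make it positive)
  edge (4, 22)→(8, 6): d=(4,-16) top-left  bias=+0
  edge (8, 6)→(14, 20): d=(6,14) right/bottom  bias=-1
  edge (14, 20)→(4, 22): d=(-10,2) right/bottom  bias=-1
    (4,4)@(9, 9): e=[28,4,120] → X
    (5,4)@(11, 9): e=[60,-24,116] → .
    (3,5)@(7, 11): e=[4,44,104] → X
    (5,5)@(11, 11): e=[68,-12,96] → .
    (3,6)@(7, 13): e=[12,56,84] → X
    (5,6)@(11, 13): e=[76,0,76] → .  [on edge]
    (3,7)@(7, 15): e=[20,68,64] → X
    (5,7)@(11, 15): e=[84,12,56] → X
    (6,7)@(13, 15): e=[116,-16,52] → .
    (3,8)@(7, 17): e=[28,80,44] → X
    (6,8)@(13, 17): e=[124,-4,32] → .
    (2,9)@(5, 19): e=[4,120,28] → X
    (4,10)@(9, 21): e=[76,76,0] → .  [on edge]
  covered (18 px):
    . . . . . . . . .
    . . . . . . . . .
    . . . . . . . . .
    . . . . . . . . .
    . . . . X . . . .
    . . . X X . . . .
    . . . X X . . . .
    . . . X X X . . .
    . . . X X X . . .
    . . X X X X X . .
    . . X X . . . . .
T3:
  2·area = 12
  edge (8, 16)→(6, 18): d=(-2,2) right/bottom  bias=-1
  edge (6, 18)→(8, 10): d=(2,-8) top-left  bias=+0
  edge (8, 10)→(8, 16): d=(0,6) right/bottom  bias=-1
    (8,3)@(17, 7): e=[0,66,-54] → .  [on edge]
    (7,4)@(15, 9): e=[0,54,-42] → .  [on edge]
    (6,5)@(13, 11): e=[0,42,-30] → .  [on edge]
    (5,6)@(11, 13): e=[0,30,-18] → .  [on edge]
    (3,7)@(7, 15): e=[4,2,6] → X
    (4,7)@(9, 15): e=[0,18,-6] → .  [on edge]
    (3,8)@(7, 17): e=[0,6,6] → .  [on edge]
    (2,9)@(5, 19): e=[0,-6,18] → .  [on edge]
    (1,10)@(3, 21): e=[0,-18,30] → .  [on edge]
  covered (1 px):
    . . . . . . . . .
    . . . . . . . . .
    . . . . . . . . .
    . . . . . . . . .
    . . . . . . . . .
    . . . . . . . . .
    . . . . . . . . .
    . . . X . . . . .
    . . . . . . . . .
    . . . . . . . . .
    . . . . . . . . .

Answer: 33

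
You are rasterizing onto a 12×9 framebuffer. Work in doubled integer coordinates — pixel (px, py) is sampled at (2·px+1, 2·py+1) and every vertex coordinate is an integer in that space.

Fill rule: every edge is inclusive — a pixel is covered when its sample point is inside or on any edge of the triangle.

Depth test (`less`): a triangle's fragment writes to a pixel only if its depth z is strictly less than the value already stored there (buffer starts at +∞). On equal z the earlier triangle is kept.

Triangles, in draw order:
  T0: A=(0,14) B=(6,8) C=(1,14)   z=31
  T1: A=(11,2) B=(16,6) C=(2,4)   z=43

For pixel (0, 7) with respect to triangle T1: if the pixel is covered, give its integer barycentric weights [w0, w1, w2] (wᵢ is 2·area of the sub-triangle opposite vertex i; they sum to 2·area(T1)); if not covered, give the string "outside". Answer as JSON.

T0:
  2·area = 6
  edge (0, 14)→(6, 8): d=(6,-6) inclusive
  edge (6, 8)→(1, 14): d=(-5,6) inclusive
  edge (1, 14)→(0, 14): d=(-1,0) inclusive
    (6,0)@(13, 1): e=[0,-7,13] → .  [on edge]
    (5,1)@(11, 3): e=[0,-5,11] → .  [on edge]
    (4,2)@(9, 5): e=[0,-3,9] → .  [on edge]
    (3,3)@(7, 7): e=[0,-1,7] → .  [on edge]
    (2,4)@(5, 9): e=[0,1,5] → X  [on edge]
    (3,4)@(7, 9): e=[12,-11,5] → .
    (1,5)@(3, 11): e=[0,3,3] → X  [on edge]
    (2,5)@(5, 11): e=[12,-9,3] → .
    (0,6)@(1, 13): e=[0,5,1] → X  [on edge]
    (1,6)@(3, 13): e=[12,-7,1] → .
    (0,7)@(1, 15): e=[12,-5,-1] → .
  covered (3 px):
    . . . . . . . . . . . .
    . . . . . . . . . . . .
    . . . . . . . . . . . .
    . . . . . . . . . . . .
    . . X . . . . . . . . .
    . X . . . . . . . . . .
    X . . . . . . . . . . .
    . . . . . . . . . . . .
    . . . . . . . . . . . .
T1:
  2·area = 46
  edge (11, 2)→(16, 6): d=(5,4) inclusive
  edge (16, 6)→(2, 4): d=(-14,-2) inclusive
  edge (2, 4)→(11, 2): d=(9,-2) inclusive
    (3,1)@(7, 3): e=[21,24,1] → X
    (4,1)@(9, 3): e=[13,28,5] → X
    (5,1)@(11, 3): e=[5,32,9] → X
    (6,1)@(13, 3): e=[-3,36,13] → .
    (3,2)@(7, 5): e=[31,-4,19] → .
    (4,2)@(9, 5): e=[23,0,23] → X  [on edge]
    (6,2)@(13, 5): e=[7,8,31] → X
    (7,2)@(15, 5): e=[-1,12,35] → .
    (4,3)@(9, 7): e=[33,-28,41] → .
    (5,3)@(11, 7): e=[25,-24,45] → .
    (6,3)@(13, 7): e=[17,-20,49] → .
    (11,3)@(23, 7): e=[-23,0,69] → .  [on edge]
  covered (6 px):
    . . . . . . . . . . . .
    . . . X X X . . . . . .
    . . . . X X X . . . . .
    . . . . . . . . . . . .
    . . . . . . . . . . . .
    . . . . . . . . . . . .
    . . . . . . . . . . . .
    . . . . . . . . . . . .
    . . . . . . . . . . . .

Answer: "outside"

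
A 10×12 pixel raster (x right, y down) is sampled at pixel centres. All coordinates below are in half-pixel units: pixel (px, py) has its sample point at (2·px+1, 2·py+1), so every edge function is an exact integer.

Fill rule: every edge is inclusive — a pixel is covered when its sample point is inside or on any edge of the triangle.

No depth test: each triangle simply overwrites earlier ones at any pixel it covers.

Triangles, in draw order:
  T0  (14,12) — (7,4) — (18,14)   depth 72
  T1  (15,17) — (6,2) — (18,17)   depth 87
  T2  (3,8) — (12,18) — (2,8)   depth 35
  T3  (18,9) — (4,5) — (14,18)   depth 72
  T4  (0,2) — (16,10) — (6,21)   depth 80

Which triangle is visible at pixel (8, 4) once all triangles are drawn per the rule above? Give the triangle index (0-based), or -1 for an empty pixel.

T0:
  2·area = 18
  edge (14, 12)→(7, 4): d=(-7,-8) inclusive
  edge (7, 4)→(18, 14): d=(11,10) inclusive
  edge (18, 14)→(14, 12): d=(-4,-2) inclusive
  covered (0 px):
    · · · · · · · · · ·
    · · · · · · · · · ·
    · · · · · · · · · ·
    · · · · · · · · · ·
    · · · · · · · · · ·
    · · · · · · · · · ·
    · · · · · · · · · ·
    · · · · · · · · · ·
    · · · · · · · · · ·
    · · · · · · · · · ·
    · · · · · · · · · ·
    · · · · · · · · · ·
T1:
  2·area = 45
  edge (15, 17)→(6, 2): d=(-9,-15) inclusive
  edge (6, 2)→(18, 17): d=(12,15) inclusive
  edge (18, 17)→(15, 17): d=(-3,0) inclusive
    (4,3)@(9, 7): e=[0,15,30] → █  [on edge]
    (5,3)@(11, 7): e=[30,-15,30] → ·
    (4,4)@(9, 9): e=[-18,39,24] → ·
    (5,4)@(11, 9): e=[12,9,24] → █
    (6,4)@(13, 9): e=[42,-21,24] → ·
    (5,5)@(11, 11): e=[-6,33,18] → ·
    (6,5)@(13, 11): e=[24,3,18] → █
    (7,5)@(15, 11): e=[54,-27,18] → ·
    (6,6)@(13, 13): e=[6,27,12] → █
    (7,6)@(15, 13): e=[36,-3,12] → ·
    (6,7)@(13, 15): e=[-12,51,6] → ·
    (7,7)@(15, 15): e=[18,21,6] → █
    (0,8)@(1, 17): e=[-210,255,0] → ·  [on edge]
    (1,8)@(3, 17): e=[-180,225,0] → ·  [on edge]
    (2,8)@(5, 17): e=[-150,195,0] → ·  [on edge]
    (3,8)@(7, 17): e=[-120,165,0] → ·  [on edge]
    (4,8)@(9, 17): e=[-90,135,0] → ·  [on edge]
    (5,8)@(11, 17): e=[-60,105,0] → ·  [on edge]
    (6,8)@(13, 17): e=[-30,75,0] → ·  [on edge]
    (7,8)@(15, 17): e=[0,45,0] → █  [on edge]
    (8,8)@(17, 17): e=[30,15,0] → █  [on edge]
    (9,8)@(19, 17): e=[60,-15,0] → ·  [on edge]
  covered (7 px):
    · · · · · · · · · ·
    · · · · · · · · · ·
    · · · · · · · · · ·
    · · · · █ · · · · ·
    · · · · · █ · · · ·
    · · · · · · █ · · ·
    · · · · · · █ · · ·
    · · · · · · · █ · ·
    · · · · · · · █ █ ·
    · · · · · · · · · ·
    · · · · · · · · · ·
    · · · · · · · · · ·
T2:
  2·area = 10
  edge (3, 8)→(12, 18): d=(9,10) inclusive
  edge (12, 18)→(2, 8): d=(-10,-10) inclusive
  edge (2, 8)→(3, 8): d=(1,0) inclusive
    (0,3)@(1, 7): e=[11,0,-1] → ·  [on edge]
    (1,4)@(3, 9): e=[9,0,1] → █  [on edge]
    (2,4)@(5, 9): e=[-11,20,1] → ·
    (1,5)@(3, 11): e=[27,-20,3] → ·
    (2,5)@(5, 11): e=[7,0,3] → █  [on edge]
    (3,5)@(7, 11): e=[-13,20,3] → ·
    (2,6)@(5, 13): e=[25,-20,5] → ·
    (3,6)@(7, 13): e=[5,0,5] → █  [on edge]
    (4,6)@(9, 13): e=[-15,20,5] → ·
    (3,7)@(7, 15): e=[23,-20,7] → ·
    (4,7)@(9, 15): e=[3,0,7] → █  [on edge]
    (5,7)@(11, 15): e=[-17,20,7] → ·
    (5,8)@(11, 17): e=[1,0,9] → █  [on edge]
    (6,9)@(13, 19): e=[-1,0,11] → ·  [on edge]
    (7,10)@(15, 21): e=[-3,0,13] → ·  [on edge]
    (8,11)@(17, 23): e=[-5,0,15] → ·  [on edge]
  covered (5 px):
    · · · · · · · · · ·
    · · · · · · · · · ·
    · · · · · · · · · ·
    · · · · · · · · · ·
    · █ · · · · · · · ·
    · · █ · · · · · · ·
    · · · █ · · · · · ·
    · · · · █ · · · · ·
    · · · · · █ · · · ·
    · · · · · · · · · ·
    · · · · · · · · · ·
    · · · · · · · · · ·
T3:
  2·area = 142  (B↔C swapped to make it positive)
  edge (18, 9)→(14, 18): d=(-4,9) inclusive
  edge (14, 18)→(4, 5): d=(-10,-13) inclusive
  edge (4, 5)→(18, 9): d=(14,4) inclusive
    (3,3)@(7, 7): e=[107,19,16] → █
    (4,3)@(9, 7): e=[89,45,8] → █
    (5,3)@(11, 7): e=[71,71,0] → █  [on edge]
    (6,3)@(13, 7): e=[53,97,-8] → ·
    (3,4)@(7, 9): e=[99,-1,44] → ·
    (4,4)@(9, 9): e=[81,25,36] → █
    (6,4)@(13, 9): e=[45,77,20] → █
    (7,4)@(15, 9): e=[27,103,12] → █
    (8,4)@(17, 9): e=[9,129,4] → █
    (9,4)@(19, 9): e=[-9,155,-4] → ·
    (4,5)@(9, 11): e=[73,5,64] → █
    (9,5)@(19, 11): e=[-17,135,24] → ·
  covered (18 px):
    · · · · · · · · · ·
    · · · · · · · · · ·
    · · · · · · · · · ·
    · · · █ █ █ · · · ·
    · · · · █ █ █ █ █ ·
    · · · · █ █ █ █ █ ·
    · · · · · █ █ █ · ·
    · · · · · · █ █ · ·
    · · · · · · · · · ·
    · · · · · · · · · ·
    · · · · · · · · · ·
    · · · · · · · · · ·
T4:
  2·area = 256
  edge (0, 2)→(16, 10): d=(16,8) inclusive
  edge (16, 10)→(6, 21): d=(-10,11) inclusive
  edge (6, 21)→(0, 2): d=(-6,-19) inclusive
    (0,1)@(1, 3): e=[8,235,13] → █
    (1,1)@(3, 3): e=[-8,213,51] → ·
    (0,2)@(1, 5): e=[40,215,1] → █
    (1,2)@(3, 5): e=[24,193,39] → █
    (2,2)@(5, 5): e=[8,171,77] → █
    (3,2)@(7, 5): e=[-8,149,115] → ·
    (0,3)@(1, 7): e=[72,195,-11] → ·
    (1,3)@(3, 7): e=[56,173,27] → █
    (3,3)@(7, 7): e=[24,129,103] → █
    (4,3)@(9, 7): e=[8,107,141] → █
    (5,3)@(11, 7): e=[-8,85,179] → ·
    (1,4)@(3, 9): e=[88,153,15] → █
  covered (34 px):
    · · · · · · · · · ·
    █ · · · · · · · · ·
    █ █ █ · · · · · · ·
    · █ █ █ █ · · · · ·
    · █ █ █ █ █ █ · · ·
    · █ █ █ █ █ █ █ · ·
    · · █ █ █ █ █ · · ·
    · · █ █ █ █ · · · ·
    · · █ █ █ · · · · ·
    · · · █ · · · · · ·
    · · · · · · · · · ·
    · · · · · · · · · ·

Z-buffer (winner per pixel, '.' = empty):
  . . . . . . . . . .
  4 . . . . . . . . .
  4 4 4 . . . . . . .
  . 4 4 4 4 3 . . . .
  . 4 4 4 4 4 4 3 3 .
  . 4 4 4 4 4 4 4 3 .
  . . 4 4 4 4 4 3 . .
  . . 4 4 4 4 3 3 . .
  . . 4 4 4 2 . 1 1 .
  . . . 4 . . . . . .
  . . . . . . . . . .
  . . . . . . . . . .

Answer: 3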